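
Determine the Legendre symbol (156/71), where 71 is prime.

First reduce: 156 ≡ 14 (mod 71).
Pull out 2: since 71 ≡ 7 (mod 8), (2/71) = +1.
Reciprocity: 7 ≡ 3 and 71 ≡ 3 (mod 4), so (7/71) = −(71/7).
Reduce top mod 7: now compute (1/7).
Reached (1/7) = 1. Collecting the sign flips along the way, the symbol is -1.

-1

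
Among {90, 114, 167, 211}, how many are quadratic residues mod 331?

2

(90/331) = -1 → non-residue.
(114/331) = +1 → QR.
(167/331) = +1 → QR.
(211/331) = -1 → non-residue.
Total quadratic residues among the 4: 2.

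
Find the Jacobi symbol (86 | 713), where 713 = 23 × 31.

Pull out 2: since 713 ≡ 1 (mod 8), (2/713) = +1.
Reciprocity: 43 ≡ 3 and 713 ≡ 1 (mod 4), so (43/713) = +(713/43).
Reduce top mod 43: now compute (25/43).
Reciprocity: 25 ≡ 1 and 43 ≡ 3 (mod 4), so (25/43) = +(43/25).
Reduce top mod 25: now compute (18/25).
Pull out 2: since 25 ≡ 1 (mod 8), (2/25) = +1.
Reciprocity: 9 ≡ 1 and 25 ≡ 1 (mod 4), so (9/25) = +(25/9).
Reduce top mod 9: now compute (7/9).
Reciprocity: 7 ≡ 3 and 9 ≡ 1 (mod 4), so (7/9) = +(9/7).
Reduce top mod 7: now compute (2/7).
Pull out 2: since 7 ≡ 7 (mod 8), (2/7) = +1.
Reached (1/7) = 1. Collecting the sign flips along the way, the symbol is +1.

1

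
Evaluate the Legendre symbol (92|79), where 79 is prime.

Euler's criterion: (92/79) ≡ 13^39 (mod 79).
13^2 ≡ 11 (mod 79)
13^4 ≡ 42 (mod 79)
13^8 ≡ 26 (mod 79)
13^16 ≡ 44 (mod 79)
13^32 ≡ 40 (mod 79)
13^39 = 13^(32+4+2+1) ≡ 1 (mod 79).
Result is 1, so (92/79) = 1.

1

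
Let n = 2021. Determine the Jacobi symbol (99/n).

Reciprocity: 99 ≡ 3 and 2021 ≡ 1 (mod 4), so (99/2021) = +(2021/99).
Reduce top mod 99: now compute (41/99).
Reciprocity: 41 ≡ 1 and 99 ≡ 3 (mod 4), so (41/99) = +(99/41).
Reduce top mod 41: now compute (17/41).
Reciprocity: 17 ≡ 1 and 41 ≡ 1 (mod 4), so (17/41) = +(41/17).
Reduce top mod 17: now compute (7/17).
Reciprocity: 7 ≡ 3 and 17 ≡ 1 (mod 4), so (7/17) = +(17/7).
Reduce top mod 7: now compute (3/7).
Reciprocity: 3 ≡ 3 and 7 ≡ 3 (mod 4), so (3/7) = −(7/3).
Reduce top mod 3: now compute (1/3).
Reached (1/3) = 1. Collecting the sign flips along the way, the symbol is -1.

-1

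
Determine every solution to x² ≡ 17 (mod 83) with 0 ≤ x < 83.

Since 83 ≡ 3 (mod 4), a square root of 17 is 17^((83+1)/4) = 17^21 mod 83.
Repeated squaring: 17^2≡40, 17^4≡23, 17^8≡31, 17^16≡48 (mod 83).
17^21 = 17^(16+4+1) ≡ 10 (mod 83).
Check: 10² = 100 ≡ 17 (mod 83). The two roots are 10 and 73.

10, 73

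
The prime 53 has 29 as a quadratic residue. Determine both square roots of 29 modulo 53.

20, 33

53 ≡ 1 (mod 4), so we find a root by search.
Trying successive values, 20² = 400 ≡ 29 (mod 53). The other root is 53 − 20 = 33.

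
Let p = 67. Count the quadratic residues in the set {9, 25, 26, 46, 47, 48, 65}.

(9/67) = +1 → QR.
(25/67) = +1 → QR.
(26/67) = +1 → QR.
(46/67) = -1 → non-residue.
(47/67) = +1 → QR.
(48/67) = -1 → non-residue.
(65/67) = +1 → QR.
Total quadratic residues among the 7: 5.

5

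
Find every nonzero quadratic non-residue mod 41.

3,6,7,11,12,13,14,15,17,19,22,24,26,27,28,29,30,34,35,38

Square k = 1,…,20 (k and 41−k give the same square):
1²=1, 2²=4, 3²=9, 4²=16, 5²=25, 6²=36, 7²≡8, 8²≡23, 9²≡40, 10²≡18, 11²≡39, 12²≡21, 13²≡5, 14²≡32, 15²≡20, 16²≡10, 17²≡2, 18²≡37, 19²≡33, 20²≡31 (mod 41).
The residues are {1, 2, 4, 5, 8, 9, 10, 16, 18, 20, 21, 23, 25, 31, 32, 33, 36, 37, 39, 40}; the non-residues are the remaining 20 nonzero classes.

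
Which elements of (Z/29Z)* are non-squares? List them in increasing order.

2,3,8,10,11,12,14,15,17,18,19,21,26,27

Square k = 1,…,14 (k and 29−k give the same square):
1²=1, 2²=4, 3²=9, 4²=16, 5²=25, 6²≡7, 7²≡20, 8²≡6, 9²≡23, 10²≡13, 11²≡5, 12²≡28, 13²≡24, 14²≡22 (mod 29).
The residues are {1, 4, 5, 6, 7, 9, 13, 16, 20, 22, 23, 24, 25, 28}; the non-residues are the remaining 14 nonzero classes.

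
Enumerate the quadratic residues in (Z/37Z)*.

Square k = 1,…,18 (k and 37−k give the same square):
1²=1, 2²=4, 3²=9, 4²=16, 5²=25, 6²=36, 7²≡12, 8²≡27, 9²≡7, 10²≡26, 11²≡10, 12²≡33, 13²≡21, 14²≡11, 15²≡3, 16²≡34, 17²≡30, 18²≡28 (mod 37).
So the quadratic residues mod 37 are {1, 3, 4, 7, 9, 10, 11, 12, 16, 21, 25, 26, 27, 28, 30, 33, 34, 36}.

1, 3, 4, 7, 9, 10, 11, 12, 16, 21, 25, 26, 27, 28, 30, 33, 34, 36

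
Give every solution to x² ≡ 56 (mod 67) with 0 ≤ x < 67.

Since 67 ≡ 3 (mod 4), a square root of 56 is 56^((67+1)/4) = 56^17 mod 67.
Repeated squaring: 56^2≡54, 56^4≡35, 56^8≡19, 56^16≡26 (mod 67).
56^17 = 56^(16+1) ≡ 49 (mod 67).
Check: 49² = 2401 ≡ 56 (mod 67). The two roots are 18 and 49.

18, 49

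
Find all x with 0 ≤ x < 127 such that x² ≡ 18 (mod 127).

48, 79

Since 127 ≡ 3 (mod 4), a square root of 18 is 18^((127+1)/4) = 18^32 mod 127.
Repeated squaring: 18^2≡70, 18^4≡74, 18^8≡15, 18^16≡98, 18^32≡79 (mod 127).
18^32 = 18^(32) ≡ 79 (mod 127).
Check: 79² = 6241 ≡ 18 (mod 127). The two roots are 48 and 79.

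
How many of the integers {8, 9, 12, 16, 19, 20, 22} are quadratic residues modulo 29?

(8/29) = -1 → non-residue.
(9/29) = +1 → QR.
(12/29) = -1 → non-residue.
(16/29) = +1 → QR.
(19/29) = -1 → non-residue.
(20/29) = +1 → QR.
(22/29) = +1 → QR.
Total quadratic residues among the 7: 4.

4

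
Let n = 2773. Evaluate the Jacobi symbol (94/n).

Pull out 2: since 2773 ≡ 5 (mod 8), (2/2773) = -1.
Reciprocity: 47 ≡ 3 and 2773 ≡ 1 (mod 4), so (47/2773) = +(2773/47).
Reduce top mod 47: now compute (0/47).
Top reduces to 0: gcd > 1, so the symbol is 0.

0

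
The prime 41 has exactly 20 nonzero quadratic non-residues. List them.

Square k = 1,…,20 (k and 41−k give the same square):
1²=1, 2²=4, 3²=9, 4²=16, 5²=25, 6²=36, 7²≡8, 8²≡23, 9²≡40, 10²≡18, 11²≡39, 12²≡21, 13²≡5, 14²≡32, 15²≡20, 16²≡10, 17²≡2, 18²≡37, 19²≡33, 20²≡31 (mod 41).
The residues are {1, 2, 4, 5, 8, 9, 10, 16, 18, 20, 21, 23, 25, 31, 32, 33, 36, 37, 39, 40}; the non-residues are the remaining 20 nonzero classes.

3,6,7,11,12,13,14,15,17,19,22,24,26,27,28,29,30,34,35,38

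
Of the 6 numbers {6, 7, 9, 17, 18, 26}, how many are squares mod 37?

(6/37) = -1 → non-residue.
(7/37) = +1 → QR.
(9/37) = +1 → QR.
(17/37) = -1 → non-residue.
(18/37) = -1 → non-residue.
(26/37) = +1 → QR.
Total quadratic residues among the 6: 3.

3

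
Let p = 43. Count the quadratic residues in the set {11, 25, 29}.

2

(11/43) = +1 → QR.
(25/43) = +1 → QR.
(29/43) = -1 → non-residue.
Total quadratic residues among the 3: 2.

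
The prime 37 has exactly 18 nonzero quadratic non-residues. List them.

2, 5, 6, 8, 13, 14, 15, 17, 18, 19, 20, 22, 23, 24, 29, 31, 32, 35

Square k = 1,…,18 (k and 37−k give the same square):
1²=1, 2²=4, 3²=9, 4²=16, 5²=25, 6²=36, 7²≡12, 8²≡27, 9²≡7, 10²≡26, 11²≡10, 12²≡33, 13²≡21, 14²≡11, 15²≡3, 16²≡34, 17²≡30, 18²≡28 (mod 37).
The residues are {1, 3, 4, 7, 9, 10, 11, 12, 16, 21, 25, 26, 27, 28, 30, 33, 34, 36}; the non-residues are the remaining 18 nonzero classes.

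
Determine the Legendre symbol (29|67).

Euler's criterion: (29/67) ≡ 29^33 (mod 67).
29^2 ≡ 37 (mod 67)
29^4 ≡ 29 (mod 67)
29^8 ≡ 37 (mod 67)
29^16 ≡ 29 (mod 67)
29^32 ≡ 37 (mod 67)
29^33 = 29^(32+1) ≡ 1 (mod 67).
Result is 1, so (29/67) = 1.

1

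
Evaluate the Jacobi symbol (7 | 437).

Reciprocity: 7 ≡ 3 and 437 ≡ 1 (mod 4), so (7/437) = +(437/7).
Reduce top mod 7: now compute (3/7).
Reciprocity: 3 ≡ 3 and 7 ≡ 3 (mod 4), so (3/7) = −(7/3).
Reduce top mod 3: now compute (1/3).
Reached (1/3) = 1. Collecting the sign flips along the way, the symbol is -1.

-1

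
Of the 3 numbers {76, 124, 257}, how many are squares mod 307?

(76/307) = +1 → QR.
(124/307) = -1 → non-residue.
(257/307) = +1 → QR.
Total quadratic residues among the 3: 2.

2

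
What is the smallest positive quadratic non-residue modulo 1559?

17

(2/1559) = +1, so 2 is a residue.
(3/1559) = +1, so 3 is a residue.
(4/1559) = +1, so 4 is a residue.
(5/1559) = +1, so 5 is a residue.
(6/1559) = +1, so 6 is a residue.
(7/1559) = +1, so 7 is a residue.
(8/1559) = +1, so 8 is a residue.
(9/1559) = +1, so 9 is a residue.
(10/1559) = +1, so 10 is a residue.
(11/1559) = +1, so 11 is a residue.
(12/1559) = +1, so 12 is a residue.
(13/1559) = +1, so 13 is a residue.
(14/1559) = +1, so 14 is a residue.
(15/1559) = +1, so 15 is a residue.
(16/1559) = +1, so 16 is a residue.
(17/1559) = −1, so 17 is the smallest positive non-residue mod 1559.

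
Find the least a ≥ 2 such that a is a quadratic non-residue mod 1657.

(2/1657) = +1, so 2 is a residue.
(3/1657) = +1, so 3 is a residue.
(4/1657) = +1, so 4 is a residue.
(5/1657) = −1, so 5 is the smallest positive non-residue mod 1657.

5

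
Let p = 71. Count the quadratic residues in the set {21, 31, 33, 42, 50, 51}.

1

(21/71) = -1 → non-residue.
(31/71) = -1 → non-residue.
(33/71) = -1 → non-residue.
(42/71) = -1 → non-residue.
(50/71) = +1 → QR.
(51/71) = -1 → non-residue.
Total quadratic residues among the 6: 1.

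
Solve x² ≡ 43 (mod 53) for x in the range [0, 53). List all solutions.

53 ≡ 1 (mod 4), so we find a root by search.
Trying successive values, 19² = 361 ≡ 43 (mod 53). The other root is 53 − 19 = 34.

19, 34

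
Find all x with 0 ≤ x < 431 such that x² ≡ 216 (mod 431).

94, 337

Since 431 ≡ 3 (mod 4), a square root of 216 is 216^((431+1)/4) = 216^108 mod 431.
Repeated squaring: 216^2≡108, 216^4≡27, 216^8≡298, 216^16≡18, 216^32≡324, 216^64≡243 (mod 431).
216^108 = 216^(64+32+8+4) ≡ 337 (mod 431).
Check: 337² = 113569 ≡ 216 (mod 431). The two roots are 94 and 337.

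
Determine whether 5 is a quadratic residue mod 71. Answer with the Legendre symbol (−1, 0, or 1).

1

Euler's criterion: (5/71) ≡ 5^35 (mod 71).
5^2 ≡ 25 (mod 71)
5^4 ≡ 57 (mod 71)
5^8 ≡ 54 (mod 71)
5^16 ≡ 5 (mod 71)
5^32 ≡ 25 (mod 71)
5^35 = 5^(32+2+1) ≡ 1 (mod 71).
Result is 1, so (5/71) = 1.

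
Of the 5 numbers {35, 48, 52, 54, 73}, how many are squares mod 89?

1

(35/89) = -1 → non-residue.
(48/89) = -1 → non-residue.
(52/89) = -1 → non-residue.
(54/89) = -1 → non-residue.
(73/89) = +1 → QR.
Total quadratic residues among the 5: 1.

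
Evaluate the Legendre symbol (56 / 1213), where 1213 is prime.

-1

Pull out 2^3: since 1213 ≡ 5 (mod 8), (2/1213) = -1, so (2/1213)^3 = -1.
Reciprocity: 7 ≡ 3 and 1213 ≡ 1 (mod 4), so (7/1213) = +(1213/7).
Reduce top mod 7: now compute (2/7).
Pull out 2: since 7 ≡ 7 (mod 8), (2/7) = +1.
Reached (1/7) = 1. Collecting the sign flips along the way, the symbol is -1.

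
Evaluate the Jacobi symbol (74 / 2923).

Pull out 2: since 2923 ≡ 3 (mod 8), (2/2923) = -1.
Reciprocity: 37 ≡ 1 and 2923 ≡ 3 (mod 4), so (37/2923) = +(2923/37).
Reduce top mod 37: now compute (0/37).
Top reduces to 0: gcd > 1, so the symbol is 0.

0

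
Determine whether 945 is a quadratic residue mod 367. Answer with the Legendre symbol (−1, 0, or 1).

1

First reduce: 945 ≡ 211 (mod 367).
Reciprocity: 211 ≡ 3 and 367 ≡ 3 (mod 4), so (211/367) = −(367/211).
Reduce top mod 211: now compute (156/211).
Pull out 2^2: since 211 ≡ 3 (mod 8), (2/211) = -1, so (2/211)^2 = +1.
Reciprocity: 39 ≡ 3 and 211 ≡ 3 (mod 4), so (39/211) = −(211/39).
Reduce top mod 39: now compute (16/39).
Pull out 2^4: since 39 ≡ 7 (mod 8), (2/39) = +1, so (2/39)^4 = +1.
Reached (1/39) = 1. Collecting the sign flips along the way, the symbol is +1.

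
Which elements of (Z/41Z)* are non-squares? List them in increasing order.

3 6 7 11 12 13 14 15 17 19 22 24 26 27 28 29 30 34 35 38

Square k = 1,…,20 (k and 41−k give the same square):
1²=1, 2²=4, 3²=9, 4²=16, 5²=25, 6²=36, 7²≡8, 8²≡23, 9²≡40, 10²≡18, 11²≡39, 12²≡21, 13²≡5, 14²≡32, 15²≡20, 16²≡10, 17²≡2, 18²≡37, 19²≡33, 20²≡31 (mod 41).
The residues are {1, 2, 4, 5, 8, 9, 10, 16, 18, 20, 21, 23, 25, 31, 32, 33, 36, 37, 39, 40}; the non-residues are the remaining 20 nonzero classes.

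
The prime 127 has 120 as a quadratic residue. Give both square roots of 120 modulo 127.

45, 82

Since 127 ≡ 3 (mod 4), a square root of 120 is 120^((127+1)/4) = 120^32 mod 127.
Repeated squaring: 120^2≡49, 120^4≡115, 120^8≡17, 120^16≡35, 120^32≡82 (mod 127).
120^32 = 120^(32) ≡ 82 (mod 127).
Check: 82² = 6724 ≡ 120 (mod 127). The two roots are 45 and 82.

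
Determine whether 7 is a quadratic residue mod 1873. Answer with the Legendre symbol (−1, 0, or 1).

1

Reciprocity: 7 ≡ 3 and 1873 ≡ 1 (mod 4), so (7/1873) = +(1873/7).
Reduce top mod 7: now compute (4/7).
Pull out 2^2: since 7 ≡ 7 (mod 8), (2/7) = +1, so (2/7)^2 = +1.
Reached (1/7) = 1. Collecting the sign flips along the way, the symbol is +1.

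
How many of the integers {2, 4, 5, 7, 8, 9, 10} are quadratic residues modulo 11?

(2/11) = -1 → non-residue.
(4/11) = +1 → QR.
(5/11) = +1 → QR.
(7/11) = -1 → non-residue.
(8/11) = -1 → non-residue.
(9/11) = +1 → QR.
(10/11) = -1 → non-residue.
Total quadratic residues among the 7: 3.

3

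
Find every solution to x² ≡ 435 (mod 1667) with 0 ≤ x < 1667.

Since 1667 ≡ 3 (mod 4), a square root of 435 is 435^((1667+1)/4) = 435^417 mod 1667.
Repeated squaring: 435^2≡854, 435^4≡837, 435^8≡429, 435^16≡671, 435^32≡151, 435^64≡1130, 435^128≡1645, 435^256≡484 (mod 1667).
435^417 = 435^(256+128+32+1) ≡ 975 (mod 1667).
Check: 975² = 950625 ≡ 435 (mod 1667). The two roots are 692 and 975.

692, 975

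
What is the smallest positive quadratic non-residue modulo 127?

(2/127) = +1, so 2 is a residue.
(3/127) = −1, so 3 is the smallest positive non-residue mod 127.

3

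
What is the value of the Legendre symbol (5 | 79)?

1

Reciprocity: 5 ≡ 1 and 79 ≡ 3 (mod 4), so (5/79) = +(79/5).
Reduce top mod 5: now compute (4/5).
Pull out 2^2: since 5 ≡ 5 (mod 8), (2/5) = -1, so (2/5)^2 = +1.
Reached (1/5) = 1. Collecting the sign flips along the way, the symbol is +1.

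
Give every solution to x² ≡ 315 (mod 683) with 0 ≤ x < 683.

41, 642

Since 683 ≡ 3 (mod 4), a square root of 315 is 315^((683+1)/4) = 315^171 mod 683.
Repeated squaring: 315^2≡190, 315^4≡584, 315^8≡239, 315^16≡432, 315^32≡165, 315^64≡588, 315^128≡146 (mod 683).
315^171 = 315^(128+32+8+2+1) ≡ 642 (mod 683).
Check: 642² = 412164 ≡ 315 (mod 683). The two roots are 41 and 642.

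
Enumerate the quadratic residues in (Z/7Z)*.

Square k = 1,…,3 (k and 7−k give the same square):
1²=1, 2²=4, 3²≡2 (mod 7).
So the quadratic residues mod 7 are {1, 2, 4}.

1, 2, 4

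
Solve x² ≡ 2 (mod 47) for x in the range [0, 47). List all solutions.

Since 47 ≡ 3 (mod 4), a square root of 2 is 2^((47+1)/4) = 2^12 mod 47.
Repeated squaring: 2^2≡4, 2^4≡16, 2^8≡21 (mod 47).
2^12 = 2^(8+4) ≡ 7 (mod 47).
Check: 7² = 49 ≡ 2 (mod 47). The two roots are 7 and 40.

7, 40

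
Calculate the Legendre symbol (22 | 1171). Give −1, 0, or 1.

1

Pull out 2: since 1171 ≡ 3 (mod 8), (2/1171) = -1.
Reciprocity: 11 ≡ 3 and 1171 ≡ 3 (mod 4), so (11/1171) = −(1171/11).
Reduce top mod 11: now compute (5/11).
Reciprocity: 5 ≡ 1 and 11 ≡ 3 (mod 4), so (5/11) = +(11/5).
Reduce top mod 5: now compute (1/5).
Reached (1/5) = 1. Collecting the sign flips along the way, the symbol is +1.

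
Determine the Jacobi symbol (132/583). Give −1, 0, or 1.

Pull out 2^2: since 583 ≡ 7 (mod 8), (2/583) = +1, so (2/583)^2 = +1.
Reciprocity: 33 ≡ 1 and 583 ≡ 3 (mod 4), so (33/583) = +(583/33).
Reduce top mod 33: now compute (22/33).
Pull out 2: since 33 ≡ 1 (mod 8), (2/33) = +1.
Reciprocity: 11 ≡ 3 and 33 ≡ 1 (mod 4), so (11/33) = +(33/11).
Reduce top mod 11: now compute (0/11).
Top reduces to 0: gcd > 1, so the symbol is 0.

0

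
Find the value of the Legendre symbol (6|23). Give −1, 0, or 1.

Pull out 2: since 23 ≡ 7 (mod 8), (2/23) = +1.
Reciprocity: 3 ≡ 3 and 23 ≡ 3 (mod 4), so (3/23) = −(23/3).
Reduce top mod 3: now compute (2/3).
Pull out 2: since 3 ≡ 3 (mod 8), (2/3) = -1.
Reached (1/3) = 1. Collecting the sign flips along the way, the symbol is +1.

1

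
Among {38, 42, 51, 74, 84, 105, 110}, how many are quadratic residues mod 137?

3

(38/137) = +1 → QR.
(42/137) = -1 → non-residue.
(51/137) = -1 → non-residue.
(74/137) = +1 → QR.
(84/137) = -1 → non-residue.
(105/137) = +1 → QR.
(110/137) = -1 → non-residue.
Total quadratic residues among the 7: 3.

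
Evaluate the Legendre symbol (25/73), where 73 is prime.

1

Euler's criterion: (25/73) ≡ 25^36 (mod 73).
25^2 ≡ 41 (mod 73)
25^4 ≡ 2 (mod 73)
25^8 ≡ 4 (mod 73)
25^16 ≡ 16 (mod 73)
25^32 ≡ 37 (mod 73)
25^36 = 25^(32+4) ≡ 1 (mod 73).
Result is 1, so (25/73) = 1.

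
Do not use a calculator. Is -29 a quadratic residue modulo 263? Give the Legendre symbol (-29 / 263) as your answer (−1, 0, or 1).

1

First reduce: -29 ≡ 234 (mod 263).
Pull out 2: since 263 ≡ 7 (mod 8), (2/263) = +1.
Reciprocity: 117 ≡ 1 and 263 ≡ 3 (mod 4), so (117/263) = +(263/117).
Reduce top mod 117: now compute (29/117).
Reciprocity: 29 ≡ 1 and 117 ≡ 1 (mod 4), so (29/117) = +(117/29).
Reduce top mod 29: now compute (1/29).
Reached (1/29) = 1. Collecting the sign flips along the way, the symbol is +1.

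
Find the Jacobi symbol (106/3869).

0

Pull out 2: since 3869 ≡ 5 (mod 8), (2/3869) = -1.
Reciprocity: 53 ≡ 1 and 3869 ≡ 1 (mod 4), so (53/3869) = +(3869/53).
Reduce top mod 53: now compute (0/53).
Top reduces to 0: gcd > 1, so the symbol is 0.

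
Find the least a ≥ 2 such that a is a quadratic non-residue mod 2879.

7

(2/2879) = +1, so 2 is a residue.
(3/2879) = +1, so 3 is a residue.
(4/2879) = +1, so 4 is a residue.
(5/2879) = +1, so 5 is a residue.
(6/2879) = +1, so 6 is a residue.
(7/2879) = −1, so 7 is the smallest positive non-residue mod 2879.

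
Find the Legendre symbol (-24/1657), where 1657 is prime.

1

First reduce: -24 ≡ 1633 (mod 1657).
Reciprocity: 1633 ≡ 1 and 1657 ≡ 1 (mod 4), so (1633/1657) = +(1657/1633).
Reduce top mod 1633: now compute (24/1633).
Pull out 2^3: since 1633 ≡ 1 (mod 8), (2/1633) = +1, so (2/1633)^3 = +1.
Reciprocity: 3 ≡ 3 and 1633 ≡ 1 (mod 4), so (3/1633) = +(1633/3).
Reduce top mod 3: now compute (1/3).
Reached (1/3) = 1. Collecting the sign flips along the way, the symbol is +1.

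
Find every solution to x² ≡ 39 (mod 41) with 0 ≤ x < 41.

41 ≡ 1 (mod 4), so we find a root by search.
Trying successive values, 11² = 121 ≡ 39 (mod 41). The other root is 41 − 11 = 30.

11, 30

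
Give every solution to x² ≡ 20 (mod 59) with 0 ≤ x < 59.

16, 43

Since 59 ≡ 3 (mod 4), a square root of 20 is 20^((59+1)/4) = 20^15 mod 59.
Repeated squaring: 20^2≡46, 20^4≡51, 20^8≡5 (mod 59).
20^15 = 20^(8+4+2+1) ≡ 16 (mod 59).
Check: 16² = 256 ≡ 20 (mod 59). The two roots are 16 and 43.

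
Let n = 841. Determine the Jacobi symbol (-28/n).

First reduce: -28 ≡ 813 (mod 841).
Reciprocity: 813 ≡ 1 and 841 ≡ 1 (mod 4), so (813/841) = +(841/813).
Reduce top mod 813: now compute (28/813).
Pull out 2^2: since 813 ≡ 5 (mod 8), (2/813) = -1, so (2/813)^2 = +1.
Reciprocity: 7 ≡ 3 and 813 ≡ 1 (mod 4), so (7/813) = +(813/7).
Reduce top mod 7: now compute (1/7).
Reached (1/7) = 1. Collecting the sign flips along the way, the symbol is +1.

1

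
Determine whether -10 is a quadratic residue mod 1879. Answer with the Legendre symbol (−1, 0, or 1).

-1

First reduce: -10 ≡ 1869 (mod 1879).
Reciprocity: 1869 ≡ 1 and 1879 ≡ 3 (mod 4), so (1869/1879) = +(1879/1869).
Reduce top mod 1869: now compute (10/1869).
Pull out 2: since 1869 ≡ 5 (mod 8), (2/1869) = -1.
Reciprocity: 5 ≡ 1 and 1869 ≡ 1 (mod 4), so (5/1869) = +(1869/5).
Reduce top mod 5: now compute (4/5).
Pull out 2^2: since 5 ≡ 5 (mod 8), (2/5) = -1, so (2/5)^2 = +1.
Reached (1/5) = 1. Collecting the sign flips along the way, the symbol is -1.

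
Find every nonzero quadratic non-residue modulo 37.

2,5,6,8,13,14,15,17,18,19,20,22,23,24,29,31,32,35

Square k = 1,…,18 (k and 37−k give the same square):
1²=1, 2²=4, 3²=9, 4²=16, 5²=25, 6²=36, 7²≡12, 8²≡27, 9²≡7, 10²≡26, 11²≡10, 12²≡33, 13²≡21, 14²≡11, 15²≡3, 16²≡34, 17²≡30, 18²≡28 (mod 37).
The residues are {1, 3, 4, 7, 9, 10, 11, 12, 16, 21, 25, 26, 27, 28, 30, 33, 34, 36}; the non-residues are the remaining 18 nonzero classes.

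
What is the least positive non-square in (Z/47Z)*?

5

(2/47) = +1, so 2 is a residue.
(3/47) = +1, so 3 is a residue.
(4/47) = +1, so 4 is a residue.
(5/47) = −1, so 5 is the smallest positive non-residue mod 47.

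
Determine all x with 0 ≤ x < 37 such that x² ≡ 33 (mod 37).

37 ≡ 1 (mod 4), so we find a root by search.
Trying successive values, 12² = 144 ≡ 33 (mod 37). The other root is 37 − 12 = 25.

12, 25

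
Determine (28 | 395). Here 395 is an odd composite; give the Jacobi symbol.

Pull out 2^2: since 395 ≡ 3 (mod 8), (2/395) = -1, so (2/395)^2 = +1.
Reciprocity: 7 ≡ 3 and 395 ≡ 3 (mod 4), so (7/395) = −(395/7).
Reduce top mod 7: now compute (3/7).
Reciprocity: 3 ≡ 3 and 7 ≡ 3 (mod 4), so (3/7) = −(7/3).
Reduce top mod 3: now compute (1/3).
Reached (1/3) = 1. Collecting the sign flips along the way, the symbol is +1.

1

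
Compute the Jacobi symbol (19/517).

Reciprocity: 19 ≡ 3 and 517 ≡ 1 (mod 4), so (19/517) = +(517/19).
Reduce top mod 19: now compute (4/19).
Pull out 2^2: since 19 ≡ 3 (mod 8), (2/19) = -1, so (2/19)^2 = +1.
Reached (1/19) = 1. Collecting the sign flips along the way, the symbol is +1.

1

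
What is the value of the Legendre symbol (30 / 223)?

Pull out 2: since 223 ≡ 7 (mod 8), (2/223) = +1.
Reciprocity: 15 ≡ 3 and 223 ≡ 3 (mod 4), so (15/223) = −(223/15).
Reduce top mod 15: now compute (13/15).
Reciprocity: 13 ≡ 1 and 15 ≡ 3 (mod 4), so (13/15) = +(15/13).
Reduce top mod 13: now compute (2/13).
Pull out 2: since 13 ≡ 5 (mod 8), (2/13) = -1.
Reached (1/13) = 1. Collecting the sign flips along the way, the symbol is +1.

1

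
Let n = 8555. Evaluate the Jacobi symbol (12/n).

Pull out 2^2: since 8555 ≡ 3 (mod 8), (2/8555) = -1, so (2/8555)^2 = +1.
Reciprocity: 3 ≡ 3 and 8555 ≡ 3 (mod 4), so (3/8555) = −(8555/3).
Reduce top mod 3: now compute (2/3).
Pull out 2: since 3 ≡ 3 (mod 8), (2/3) = -1.
Reached (1/3) = 1. Collecting the sign flips along the way, the symbol is +1.

1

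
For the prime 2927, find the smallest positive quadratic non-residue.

5

(2/2927) = +1, so 2 is a residue.
(3/2927) = +1, so 3 is a residue.
(4/2927) = +1, so 4 is a residue.
(5/2927) = −1, so 5 is the smallest positive non-residue mod 2927.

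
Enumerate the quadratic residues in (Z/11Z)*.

1, 3, 4, 5, 9

Square k = 1,…,5 (k and 11−k give the same square):
1²=1, 2²=4, 3²=9, 4²≡5, 5²≡3 (mod 11).
So the quadratic residues mod 11 are {1, 3, 4, 5, 9}.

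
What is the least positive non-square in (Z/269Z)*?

2

(2/269) = −1, so 2 is the smallest positive non-residue mod 269.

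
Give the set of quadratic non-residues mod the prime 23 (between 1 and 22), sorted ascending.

5,7,10,11,14,15,17,19,20,21,22

Square k = 1,…,11 (k and 23−k give the same square):
1²=1, 2²=4, 3²=9, 4²=16, 5²≡2, 6²≡13, 7²≡3, 8²≡18, 9²≡12, 10²≡8, 11²≡6 (mod 23).
The residues are {1, 2, 3, 4, 6, 8, 9, 12, 13, 16, 18}; the non-residues are the remaining 11 nonzero classes.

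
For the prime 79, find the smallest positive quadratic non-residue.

3

(2/79) = +1, so 2 is a residue.
(3/79) = −1, so 3 is the smallest positive non-residue mod 79.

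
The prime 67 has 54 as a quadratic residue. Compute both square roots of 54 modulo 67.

11, 56

Since 67 ≡ 3 (mod 4), a square root of 54 is 54^((67+1)/4) = 54^17 mod 67.
Repeated squaring: 54^2≡35, 54^4≡19, 54^8≡26, 54^16≡6 (mod 67).
54^17 = 54^(16+1) ≡ 56 (mod 67).
Check: 56² = 3136 ≡ 54 (mod 67). The two roots are 11 and 56.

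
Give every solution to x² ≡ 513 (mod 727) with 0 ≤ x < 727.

84, 643

Since 727 ≡ 3 (mod 4), a square root of 513 is 513^((727+1)/4) = 513^182 mod 727.
Repeated squaring: 513^2≡722, 513^4≡25, 513^8≡625, 513^16≡226, 513^32≡186, 513^64≡427, 513^128≡579 (mod 727).
513^182 = 513^(128+32+16+4+2) ≡ 643 (mod 727).
Check: 643² = 413449 ≡ 513 (mod 727). The two roots are 84 and 643.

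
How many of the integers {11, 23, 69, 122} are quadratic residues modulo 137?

(11/137) = +1 → QR.
(23/137) = -1 → non-residue.
(69/137) = +1 → QR.
(122/137) = +1 → QR.
Total quadratic residues among the 4: 3.

3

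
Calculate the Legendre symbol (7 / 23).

Reciprocity: 7 ≡ 3 and 23 ≡ 3 (mod 4), so (7/23) = −(23/7).
Reduce top mod 7: now compute (2/7).
Pull out 2: since 7 ≡ 7 (mod 8), (2/7) = +1.
Reached (1/7) = 1. Collecting the sign flips along the way, the symbol is -1.

-1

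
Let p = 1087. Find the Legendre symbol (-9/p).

-1

Euler's criterion: (-9/1087) ≡ 1078^543 (mod 1087).
1078^2 ≡ 81 (mod 1087)
1078^4 ≡ 39 (mod 1087)
1078^8 ≡ 434 (mod 1087)
1078^16 ≡ 305 (mod 1087)
1078^32 ≡ 630 (mod 1087)
1078^64 ≡ 145 (mod 1087)
1078^128 ≡ 372 (mod 1087)
1078^256 ≡ 335 (mod 1087)
1078^512 ≡ 264 (mod 1087)
1078^543 = 1078^(512+16+8+4+2+1) ≡ 1086 (mod 1087).
Result is 1086 ≡ −1, so (-9/1087) = −1.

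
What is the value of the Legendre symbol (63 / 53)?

First reduce: 63 ≡ 10 (mod 53).
Pull out 2: since 53 ≡ 5 (mod 8), (2/53) = -1.
Reciprocity: 5 ≡ 1 and 53 ≡ 1 (mod 4), so (5/53) = +(53/5).
Reduce top mod 5: now compute (3/5).
Reciprocity: 3 ≡ 3 and 5 ≡ 1 (mod 4), so (3/5) = +(5/3).
Reduce top mod 3: now compute (2/3).
Pull out 2: since 3 ≡ 3 (mod 8), (2/3) = -1.
Reached (1/3) = 1. Collecting the sign flips along the way, the symbol is +1.

1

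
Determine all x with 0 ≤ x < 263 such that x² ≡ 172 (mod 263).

Since 263 ≡ 3 (mod 4), a square root of 172 is 172^((263+1)/4) = 172^66 mod 263.
Repeated squaring: 172^2≡128, 172^4≡78, 172^8≡35, 172^16≡173, 172^32≡210, 172^64≡179 (mod 263).
172^66 = 172^(64+2) ≡ 31 (mod 263).
Check: 31² = 961 ≡ 172 (mod 263). The two roots are 31 and 232.

31, 232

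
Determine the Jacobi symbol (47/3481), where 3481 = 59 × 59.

1

Reciprocity: 47 ≡ 3 and 3481 ≡ 1 (mod 4), so (47/3481) = +(3481/47).
Reduce top mod 47: now compute (3/47).
Reciprocity: 3 ≡ 3 and 47 ≡ 3 (mod 4), so (3/47) = −(47/3).
Reduce top mod 3: now compute (2/3).
Pull out 2: since 3 ≡ 3 (mod 8), (2/3) = -1.
Reached (1/3) = 1. Collecting the sign flips along the way, the symbol is +1.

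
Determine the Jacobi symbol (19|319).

1

Reciprocity: 19 ≡ 3 and 319 ≡ 3 (mod 4), so (19/319) = −(319/19).
Reduce top mod 19: now compute (15/19).
Reciprocity: 15 ≡ 3 and 19 ≡ 3 (mod 4), so (15/19) = −(19/15).
Reduce top mod 15: now compute (4/15).
Pull out 2^2: since 15 ≡ 7 (mod 8), (2/15) = +1, so (2/15)^2 = +1.
Reached (1/15) = 1. Collecting the sign flips along the way, the symbol is +1.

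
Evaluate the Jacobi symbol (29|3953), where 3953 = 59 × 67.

Reciprocity: 29 ≡ 1 and 3953 ≡ 1 (mod 4), so (29/3953) = +(3953/29).
Reduce top mod 29: now compute (9/29).
Reciprocity: 9 ≡ 1 and 29 ≡ 1 (mod 4), so (9/29) = +(29/9).
Reduce top mod 9: now compute (2/9).
Pull out 2: since 9 ≡ 1 (mod 8), (2/9) = +1.
Reached (1/9) = 1. Collecting the sign flips along the way, the symbol is +1.

1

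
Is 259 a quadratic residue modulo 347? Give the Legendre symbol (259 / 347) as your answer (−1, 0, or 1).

Reciprocity: 259 ≡ 3 and 347 ≡ 3 (mod 4), so (259/347) = −(347/259).
Reduce top mod 259: now compute (88/259).
Pull out 2^3: since 259 ≡ 3 (mod 8), (2/259) = -1, so (2/259)^3 = -1.
Reciprocity: 11 ≡ 3 and 259 ≡ 3 (mod 4), so (11/259) = −(259/11).
Reduce top mod 11: now compute (6/11).
Pull out 2: since 11 ≡ 3 (mod 8), (2/11) = -1.
Reciprocity: 3 ≡ 3 and 11 ≡ 3 (mod 4), so (3/11) = −(11/3).
Reduce top mod 3: now compute (2/3).
Pull out 2: since 3 ≡ 3 (mod 8), (2/3) = -1.
Reached (1/3) = 1. Collecting the sign flips along the way, the symbol is +1.

1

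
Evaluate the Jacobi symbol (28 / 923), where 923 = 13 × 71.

1

Pull out 2^2: since 923 ≡ 3 (mod 8), (2/923) = -1, so (2/923)^2 = +1.
Reciprocity: 7 ≡ 3 and 923 ≡ 3 (mod 4), so (7/923) = −(923/7).
Reduce top mod 7: now compute (6/7).
Pull out 2: since 7 ≡ 7 (mod 8), (2/7) = +1.
Reciprocity: 3 ≡ 3 and 7 ≡ 3 (mod 4), so (3/7) = −(7/3).
Reduce top mod 3: now compute (1/3).
Reached (1/3) = 1. Collecting the sign flips along the way, the symbol is +1.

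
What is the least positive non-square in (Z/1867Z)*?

2

(2/1867) = −1, so 2 is the smallest positive non-residue mod 1867.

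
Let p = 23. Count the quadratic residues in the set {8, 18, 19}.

(8/23) = +1 → QR.
(18/23) = +1 → QR.
(19/23) = -1 → non-residue.
Total quadratic residues among the 3: 2.

2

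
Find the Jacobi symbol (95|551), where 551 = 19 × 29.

0

Reciprocity: 95 ≡ 3 and 551 ≡ 3 (mod 4), so (95/551) = −(551/95).
Reduce top mod 95: now compute (76/95).
Pull out 2^2: since 95 ≡ 7 (mod 8), (2/95) = +1, so (2/95)^2 = +1.
Reciprocity: 19 ≡ 3 and 95 ≡ 3 (mod 4), so (19/95) = −(95/19).
Reduce top mod 19: now compute (0/19).
Top reduces to 0: gcd > 1, so the symbol is 0.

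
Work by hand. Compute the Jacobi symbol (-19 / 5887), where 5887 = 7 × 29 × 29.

First reduce: -19 ≡ 5868 (mod 5887).
Pull out 2^2: since 5887 ≡ 7 (mod 8), (2/5887) = +1, so (2/5887)^2 = +1.
Reciprocity: 1467 ≡ 3 and 5887 ≡ 3 (mod 4), so (1467/5887) = −(5887/1467).
Reduce top mod 1467: now compute (19/1467).
Reciprocity: 19 ≡ 3 and 1467 ≡ 3 (mod 4), so (19/1467) = −(1467/19).
Reduce top mod 19: now compute (4/19).
Pull out 2^2: since 19 ≡ 3 (mod 8), (2/19) = -1, so (2/19)^2 = +1.
Reached (1/19) = 1. Collecting the sign flips along the way, the symbol is +1.

1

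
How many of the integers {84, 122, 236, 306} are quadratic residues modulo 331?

2

(84/331) = +1 → QR.
(122/331) = +1 → QR.
(236/331) = -1 → non-residue.
(306/331) = -1 → non-residue.
Total quadratic residues among the 4: 2.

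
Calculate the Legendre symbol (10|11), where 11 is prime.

-1

Euler's criterion: (10/11) ≡ 10^5 (mod 11).
10^2 ≡ 1 (mod 11)
10^4 ≡ 1 (mod 11)
10^5 = 10^(4+1) ≡ 10 (mod 11).
Result is 10 ≡ −1, so (10/11) = −1.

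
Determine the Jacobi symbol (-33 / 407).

0

First reduce: -33 ≡ 374 (mod 407).
Pull out 2: since 407 ≡ 7 (mod 8), (2/407) = +1.
Reciprocity: 187 ≡ 3 and 407 ≡ 3 (mod 4), so (187/407) = −(407/187).
Reduce top mod 187: now compute (33/187).
Reciprocity: 33 ≡ 1 and 187 ≡ 3 (mod 4), so (33/187) = +(187/33).
Reduce top mod 33: now compute (22/33).
Pull out 2: since 33 ≡ 1 (mod 8), (2/33) = +1.
Reciprocity: 11 ≡ 3 and 33 ≡ 1 (mod 4), so (11/33) = +(33/11).
Reduce top mod 11: now compute (0/11).
Top reduces to 0: gcd > 1, so the symbol is 0.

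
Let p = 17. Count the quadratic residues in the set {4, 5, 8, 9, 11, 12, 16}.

(4/17) = +1 → QR.
(5/17) = -1 → non-residue.
(8/17) = +1 → QR.
(9/17) = +1 → QR.
(11/17) = -1 → non-residue.
(12/17) = -1 → non-residue.
(16/17) = +1 → QR.
Total quadratic residues among the 7: 4.

4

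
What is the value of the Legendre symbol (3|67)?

-1

Euler's criterion: (3/67) ≡ 3^33 (mod 67).
3^2 ≡ 9 (mod 67)
3^4 ≡ 14 (mod 67)
3^8 ≡ 62 (mod 67)
3^16 ≡ 25 (mod 67)
3^32 ≡ 22 (mod 67)
3^33 = 3^(32+1) ≡ 66 (mod 67).
Result is 66 ≡ −1, so (3/67) = −1.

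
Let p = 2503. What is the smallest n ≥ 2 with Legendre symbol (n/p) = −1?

(2/2503) = +1, so 2 is a residue.
(3/2503) = −1, so 3 is the smallest positive non-residue mod 2503.

3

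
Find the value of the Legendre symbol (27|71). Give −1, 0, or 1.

1

Reciprocity: 27 ≡ 3 and 71 ≡ 3 (mod 4), so (27/71) = −(71/27).
Reduce top mod 27: now compute (17/27).
Reciprocity: 17 ≡ 1 and 27 ≡ 3 (mod 4), so (17/27) = +(27/17).
Reduce top mod 17: now compute (10/17).
Pull out 2: since 17 ≡ 1 (mod 8), (2/17) = +1.
Reciprocity: 5 ≡ 1 and 17 ≡ 1 (mod 4), so (5/17) = +(17/5).
Reduce top mod 5: now compute (2/5).
Pull out 2: since 5 ≡ 5 (mod 8), (2/5) = -1.
Reached (1/5) = 1. Collecting the sign flips along the way, the symbol is +1.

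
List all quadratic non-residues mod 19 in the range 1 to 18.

2,3,8,10,12,13,14,15,18

Square k = 1,…,9 (k and 19−k give the same square):
1²=1, 2²=4, 3²=9, 4²=16, 5²≡6, 6²≡17, 7²≡11, 8²≡7, 9²≡5 (mod 19).
The residues are {1, 4, 5, 6, 7, 9, 11, 16, 17}; the non-residues are the remaining 9 nonzero classes.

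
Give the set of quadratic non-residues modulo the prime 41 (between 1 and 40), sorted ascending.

Square k = 1,…,20 (k and 41−k give the same square):
1²=1, 2²=4, 3²=9, 4²=16, 5²=25, 6²=36, 7²≡8, 8²≡23, 9²≡40, 10²≡18, 11²≡39, 12²≡21, 13²≡5, 14²≡32, 15²≡20, 16²≡10, 17²≡2, 18²≡37, 19²≡33, 20²≡31 (mod 41).
The residues are {1, 2, 4, 5, 8, 9, 10, 16, 18, 20, 21, 23, 25, 31, 32, 33, 36, 37, 39, 40}; the non-residues are the remaining 20 nonzero classes.

3, 6, 7, 11, 12, 13, 14, 15, 17, 19, 22, 24, 26, 27, 28, 29, 30, 34, 35, 38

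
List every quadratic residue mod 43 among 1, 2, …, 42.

Square k = 1,…,21 (k and 43−k give the same square):
1²=1, 2²=4, 3²=9, 4²=16, 5²=25, 6²=36, 7²≡6, 8²≡21, 9²≡38, 10²≡14, 11²≡35, 12²≡15, 13²≡40, 14²≡24, 15²≡10, 16²≡41, 17²≡31, 18²≡23, 19²≡17, 20²≡13, 21²≡11 (mod 43).
So the quadratic residues mod 43 are {1, 4, 6, 9, 10, 11, 13, 14, 15, 16, 17, 21, 23, 24, 25, 31, 35, 36, 38, 40, 41}.

1,4,6,9,10,11,13,14,15,16,17,21,23,24,25,31,35,36,38,40,41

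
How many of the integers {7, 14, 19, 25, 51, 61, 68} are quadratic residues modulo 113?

5

(7/113) = +1 → QR.
(14/113) = +1 → QR.
(19/113) = -1 → non-residue.
(25/113) = +1 → QR.
(51/113) = +1 → QR.
(61/113) = +1 → QR.
(68/113) = -1 → non-residue.
Total quadratic residues among the 7: 5.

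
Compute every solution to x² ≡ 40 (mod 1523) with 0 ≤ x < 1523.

Since 1523 ≡ 3 (mod 4), a square root of 40 is 40^((1523+1)/4) = 40^381 mod 1523.
Repeated squaring: 40^2≡77, 40^4≡1360, 40^8≡678, 40^16≡1261, 40^32≡109, 40^64≡1220, 40^128≡429, 40^256≡1281 (mod 1523).
40^381 = 40^(256+64+32+16+8+4+1) ≡ 978 (mod 1523).
Check: 978² = 956484 ≡ 40 (mod 1523). The two roots are 545 and 978.

545, 978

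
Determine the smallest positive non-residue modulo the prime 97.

(2/97) = +1, so 2 is a residue.
(3/97) = +1, so 3 is a residue.
(4/97) = +1, so 4 is a residue.
(5/97) = −1, so 5 is the smallest positive non-residue mod 97.

5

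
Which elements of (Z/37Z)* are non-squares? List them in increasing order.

2, 5, 6, 8, 13, 14, 15, 17, 18, 19, 20, 22, 23, 24, 29, 31, 32, 35

Square k = 1,…,18 (k and 37−k give the same square):
1²=1, 2²=4, 3²=9, 4²=16, 5²=25, 6²=36, 7²≡12, 8²≡27, 9²≡7, 10²≡26, 11²≡10, 12²≡33, 13²≡21, 14²≡11, 15²≡3, 16²≡34, 17²≡30, 18²≡28 (mod 37).
The residues are {1, 3, 4, 7, 9, 10, 11, 12, 16, 21, 25, 26, 27, 28, 30, 33, 34, 36}; the non-residues are the remaining 18 nonzero classes.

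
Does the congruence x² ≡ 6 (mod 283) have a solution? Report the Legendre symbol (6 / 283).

Pull out 2: since 283 ≡ 3 (mod 8), (2/283) = -1.
Reciprocity: 3 ≡ 3 and 283 ≡ 3 (mod 4), so (3/283) = −(283/3).
Reduce top mod 3: now compute (1/3).
Reached (1/3) = 1. Collecting the sign flips along the way, the symbol is +1.

1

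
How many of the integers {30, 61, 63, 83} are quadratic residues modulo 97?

1

(30/97) = -1 → non-residue.
(61/97) = +1 → QR.
(63/97) = -1 → non-residue.
(83/97) = -1 → non-residue.
Total quadratic residues among the 4: 1.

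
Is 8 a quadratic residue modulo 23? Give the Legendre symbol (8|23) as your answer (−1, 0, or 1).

Pull out 2^3: since 23 ≡ 7 (mod 8), (2/23) = +1, so (2/23)^3 = +1.
Reached (1/23) = 1. Collecting the sign flips along the way, the symbol is +1.

1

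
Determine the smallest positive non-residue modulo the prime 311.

11

(2/311) = +1, so 2 is a residue.
(3/311) = +1, so 3 is a residue.
(4/311) = +1, so 4 is a residue.
(5/311) = +1, so 5 is a residue.
(6/311) = +1, so 6 is a residue.
(7/311) = +1, so 7 is a residue.
(8/311) = +1, so 8 is a residue.
(9/311) = +1, so 9 is a residue.
(10/311) = +1, so 10 is a residue.
(11/311) = −1, so 11 is the smallest positive non-residue mod 311.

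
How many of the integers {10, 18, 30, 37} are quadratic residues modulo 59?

0

(10/59) = -1 → non-residue.
(18/59) = -1 → non-residue.
(30/59) = -1 → non-residue.
(37/59) = -1 → non-residue.
Total quadratic residues among the 4: 0.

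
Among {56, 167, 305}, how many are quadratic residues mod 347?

2

(56/347) = +1 → QR.
(167/347) = +1 → QR.
(305/347) = -1 → non-residue.
Total quadratic residues among the 3: 2.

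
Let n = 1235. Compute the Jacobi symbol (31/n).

1

Reciprocity: 31 ≡ 3 and 1235 ≡ 3 (mod 4), so (31/1235) = −(1235/31).
Reduce top mod 31: now compute (26/31).
Pull out 2: since 31 ≡ 7 (mod 8), (2/31) = +1.
Reciprocity: 13 ≡ 1 and 31 ≡ 3 (mod 4), so (13/31) = +(31/13).
Reduce top mod 13: now compute (5/13).
Reciprocity: 5 ≡ 1 and 13 ≡ 1 (mod 4), so (5/13) = +(13/5).
Reduce top mod 5: now compute (3/5).
Reciprocity: 3 ≡ 3 and 5 ≡ 1 (mod 4), so (3/5) = +(5/3).
Reduce top mod 3: now compute (2/3).
Pull out 2: since 3 ≡ 3 (mod 8), (2/3) = -1.
Reached (1/3) = 1. Collecting the sign flips along the way, the symbol is +1.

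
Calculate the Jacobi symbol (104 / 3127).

-1

Pull out 2^3: since 3127 ≡ 7 (mod 8), (2/3127) = +1, so (2/3127)^3 = +1.
Reciprocity: 13 ≡ 1 and 3127 ≡ 3 (mod 4), so (13/3127) = +(3127/13).
Reduce top mod 13: now compute (7/13).
Reciprocity: 7 ≡ 3 and 13 ≡ 1 (mod 4), so (7/13) = +(13/7).
Reduce top mod 7: now compute (6/7).
Pull out 2: since 7 ≡ 7 (mod 8), (2/7) = +1.
Reciprocity: 3 ≡ 3 and 7 ≡ 3 (mod 4), so (3/7) = −(7/3).
Reduce top mod 3: now compute (1/3).
Reached (1/3) = 1. Collecting the sign flips along the way, the symbol is -1.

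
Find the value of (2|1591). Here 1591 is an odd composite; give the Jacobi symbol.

1

Pull out 2: since 1591 ≡ 7 (mod 8), (2/1591) = +1.
Reached (1/1591) = 1. Collecting the sign flips along the way, the symbol is +1.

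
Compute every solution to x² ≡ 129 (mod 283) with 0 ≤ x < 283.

Since 283 ≡ 3 (mod 4), a square root of 129 is 129^((283+1)/4) = 129^71 mod 283.
Repeated squaring: 129^2≡227, 129^4≡23, 129^8≡246, 129^16≡237, 129^32≡135, 129^64≡113 (mod 283).
129^71 = 129^(64+4+2+1) ≡ 176 (mod 283).
Check: 176² = 30976 ≡ 129 (mod 283). The two roots are 107 and 176.

107, 176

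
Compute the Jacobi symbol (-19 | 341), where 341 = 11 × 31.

-1

First reduce: -19 ≡ 322 (mod 341).
Pull out 2: since 341 ≡ 5 (mod 8), (2/341) = -1.
Reciprocity: 161 ≡ 1 and 341 ≡ 1 (mod 4), so (161/341) = +(341/161).
Reduce top mod 161: now compute (19/161).
Reciprocity: 19 ≡ 3 and 161 ≡ 1 (mod 4), so (19/161) = +(161/19).
Reduce top mod 19: now compute (9/19).
Reciprocity: 9 ≡ 1 and 19 ≡ 3 (mod 4), so (9/19) = +(19/9).
Reduce top mod 9: now compute (1/9).
Reached (1/9) = 1. Collecting the sign flips along the way, the symbol is -1.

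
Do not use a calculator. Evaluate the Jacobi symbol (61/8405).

1

Reciprocity: 61 ≡ 1 and 8405 ≡ 1 (mod 4), so (61/8405) = +(8405/61).
Reduce top mod 61: now compute (48/61).
Pull out 2^4: since 61 ≡ 5 (mod 8), (2/61) = -1, so (2/61)^4 = +1.
Reciprocity: 3 ≡ 3 and 61 ≡ 1 (mod 4), so (3/61) = +(61/3).
Reduce top mod 3: now compute (1/3).
Reached (1/3) = 1. Collecting the sign flips along the way, the symbol is +1.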